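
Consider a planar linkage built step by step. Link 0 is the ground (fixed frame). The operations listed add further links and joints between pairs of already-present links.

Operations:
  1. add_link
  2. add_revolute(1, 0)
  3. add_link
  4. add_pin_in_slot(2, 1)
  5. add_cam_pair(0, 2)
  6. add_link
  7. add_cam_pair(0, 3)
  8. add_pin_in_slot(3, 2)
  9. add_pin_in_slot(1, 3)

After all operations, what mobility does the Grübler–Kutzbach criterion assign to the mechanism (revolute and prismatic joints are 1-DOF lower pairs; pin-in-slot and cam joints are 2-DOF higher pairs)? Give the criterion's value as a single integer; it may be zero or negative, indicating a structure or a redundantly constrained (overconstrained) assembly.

M = 2

L=1 J1=0 J2=0
add link → L=2 J1=0 J2=0
R@1,0 dof=1 J1 → L=2 J1=1 J2=0
add link → L=3 J1=1 J2=0
PS@2,1 dof=2 J2 → L=3 J1=1 J2=1
C@0,2 dof=2 J2 → L=3 J1=1 J2=2
add link → L=4 J1=1 J2=2
C@0,3 dof=2 J2 → L=4 J1=1 J2=3
PS@3,2 dof=2 J2 → L=4 J1=1 J2=4
PS@1,3 dof=2 J2 → L=4 J1=1 J2=5
M=3(L−1)−2J1−J2=3·3−2·1−5=2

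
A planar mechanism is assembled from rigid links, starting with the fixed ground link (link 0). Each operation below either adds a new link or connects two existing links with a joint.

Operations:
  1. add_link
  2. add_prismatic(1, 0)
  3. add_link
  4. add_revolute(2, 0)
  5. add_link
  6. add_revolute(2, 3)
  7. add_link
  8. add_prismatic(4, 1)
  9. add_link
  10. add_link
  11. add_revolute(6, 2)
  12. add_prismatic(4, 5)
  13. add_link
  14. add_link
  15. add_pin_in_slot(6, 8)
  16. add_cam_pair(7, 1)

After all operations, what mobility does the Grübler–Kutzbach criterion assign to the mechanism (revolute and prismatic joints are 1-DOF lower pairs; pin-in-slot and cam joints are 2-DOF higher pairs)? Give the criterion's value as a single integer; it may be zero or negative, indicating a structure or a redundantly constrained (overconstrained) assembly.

L=1 J1=0 J2=0
add link → L=2 J1=0 J2=0
P@1,0 dof=1 J1 → L=2 J1=1 J2=0
add link → L=3 J1=1 J2=0
R@2,0 dof=1 J1 → L=3 J1=2 J2=0
add link → L=4 J1=2 J2=0
R@2,3 dof=1 J1 → L=4 J1=3 J2=0
add link → L=5 J1=3 J2=0
P@4,1 dof=1 J1 → L=5 J1=4 J2=0
add link → L=6 J1=4 J2=0
add link → L=7 J1=4 J2=0
R@6,2 dof=1 J1 → L=7 J1=5 J2=0
P@4,5 dof=1 J1 → L=7 J1=6 J2=0
add link → L=8 J1=6 J2=0
add link → L=9 J1=6 J2=0
PS@6,8 dof=2 J2 → L=9 J1=6 J2=1
C@7,1 dof=2 J2 → L=9 J1=6 J2=2
M=3(L−1)−2J1−J2=3·8−2·6−2=10

M = 10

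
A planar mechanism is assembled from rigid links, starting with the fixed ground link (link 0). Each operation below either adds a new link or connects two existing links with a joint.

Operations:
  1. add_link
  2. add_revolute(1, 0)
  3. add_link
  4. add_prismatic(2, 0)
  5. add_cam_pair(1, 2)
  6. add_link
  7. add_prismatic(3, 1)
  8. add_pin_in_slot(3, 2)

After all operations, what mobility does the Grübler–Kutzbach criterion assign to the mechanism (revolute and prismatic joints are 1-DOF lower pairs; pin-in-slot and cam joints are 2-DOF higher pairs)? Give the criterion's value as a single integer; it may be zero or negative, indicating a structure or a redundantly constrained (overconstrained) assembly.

M = 1

link 0 = ground. State L|J1|J2 = 1|0|0
+link1  2|0|0
R(1,0) f=1→J1  2|1|0
+link2  3|1|0
P(2,0) f=1→J1  3|2|0
C(1,2) f=2→J2  3|2|1
+link3  4|2|1
P(3,1) f=1→J1  4|3|1
PS(3,2) f=2→J2  4|3|2
M = 3(4−1)−2·3−2 = 9−6−2 = 1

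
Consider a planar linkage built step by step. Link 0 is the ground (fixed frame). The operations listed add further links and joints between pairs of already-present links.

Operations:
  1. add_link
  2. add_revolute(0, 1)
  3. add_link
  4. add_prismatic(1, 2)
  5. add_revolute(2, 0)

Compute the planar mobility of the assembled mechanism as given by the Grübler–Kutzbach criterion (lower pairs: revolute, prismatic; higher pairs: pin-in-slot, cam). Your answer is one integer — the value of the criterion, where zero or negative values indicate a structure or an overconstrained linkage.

ground; <1,0,0>
#1 <2,0,0>
R:0↔1 J1 <2,1,0>
#2 <3,1,0>
P:1↔2 J1 <3,2,0>
R:2↔0 J1 <3,3,0>
3×2 − 2×3 − 1×0 = 0

M = 0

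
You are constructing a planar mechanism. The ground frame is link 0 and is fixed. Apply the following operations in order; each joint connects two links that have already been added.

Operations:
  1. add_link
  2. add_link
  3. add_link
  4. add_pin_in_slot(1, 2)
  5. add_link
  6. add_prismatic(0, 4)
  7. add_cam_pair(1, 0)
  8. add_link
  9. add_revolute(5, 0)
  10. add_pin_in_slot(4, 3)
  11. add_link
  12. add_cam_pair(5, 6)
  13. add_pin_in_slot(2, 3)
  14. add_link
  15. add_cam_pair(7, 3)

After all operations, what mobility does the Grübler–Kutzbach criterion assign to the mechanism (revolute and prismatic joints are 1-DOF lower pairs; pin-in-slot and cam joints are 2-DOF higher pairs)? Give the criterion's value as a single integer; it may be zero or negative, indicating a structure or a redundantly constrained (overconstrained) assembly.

M = 11

[1;0;0] (link 0 is ground)
L+ [2;0;0]
L+ [3;0;0]
L+ [4;0;0]
PS(1,2)∈J2 [4;0;1]
L+ [5;0;1]
P(0,4)∈J1 [5;1;1]
C(1,0)∈J2 [5;1;2]
L+ [6;1;2]
R(5,0)∈J1 [6;2;2]
PS(4,3)∈J2 [6;2;3]
L+ [7;2;3]
C(5,6)∈J2 [7;2;4]
PS(2,3)∈J2 [7;2;5]
L+ [8;2;5]
C(7,3)∈J2 [8;2;6]
mobility = 21 − 4 − 6 = 11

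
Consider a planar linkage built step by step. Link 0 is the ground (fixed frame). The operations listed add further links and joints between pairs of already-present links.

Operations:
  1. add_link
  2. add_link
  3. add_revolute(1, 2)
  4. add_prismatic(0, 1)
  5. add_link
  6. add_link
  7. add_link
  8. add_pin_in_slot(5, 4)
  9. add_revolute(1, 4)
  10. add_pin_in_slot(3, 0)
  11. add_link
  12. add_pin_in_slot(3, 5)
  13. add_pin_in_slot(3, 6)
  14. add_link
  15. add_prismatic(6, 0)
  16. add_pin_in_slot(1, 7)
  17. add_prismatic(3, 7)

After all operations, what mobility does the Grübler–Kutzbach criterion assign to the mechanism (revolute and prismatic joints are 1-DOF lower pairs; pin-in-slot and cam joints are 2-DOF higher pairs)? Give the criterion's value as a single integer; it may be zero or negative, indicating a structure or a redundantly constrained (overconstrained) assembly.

M = 6

L=1 J1=0 J2=0
add link → L=2 J1=0 J2=0
add link → L=3 J1=0 J2=0
R@1,2 dof=1 J1 → L=3 J1=1 J2=0
P@0,1 dof=1 J1 → L=3 J1=2 J2=0
add link → L=4 J1=2 J2=0
add link → L=5 J1=2 J2=0
add link → L=6 J1=2 J2=0
PS@5,4 dof=2 J2 → L=6 J1=2 J2=1
R@1,4 dof=1 J1 → L=6 J1=3 J2=1
PS@3,0 dof=2 J2 → L=6 J1=3 J2=2
add link → L=7 J1=3 J2=2
PS@3,5 dof=2 J2 → L=7 J1=3 J2=3
PS@3,6 dof=2 J2 → L=7 J1=3 J2=4
add link → L=8 J1=3 J2=4
P@6,0 dof=1 J1 → L=8 J1=4 J2=4
PS@1,7 dof=2 J2 → L=8 J1=4 J2=5
P@3,7 dof=1 J1 → L=8 J1=5 J2=5
M=3(L−1)−2J1−J2=3·7−2·5−5=6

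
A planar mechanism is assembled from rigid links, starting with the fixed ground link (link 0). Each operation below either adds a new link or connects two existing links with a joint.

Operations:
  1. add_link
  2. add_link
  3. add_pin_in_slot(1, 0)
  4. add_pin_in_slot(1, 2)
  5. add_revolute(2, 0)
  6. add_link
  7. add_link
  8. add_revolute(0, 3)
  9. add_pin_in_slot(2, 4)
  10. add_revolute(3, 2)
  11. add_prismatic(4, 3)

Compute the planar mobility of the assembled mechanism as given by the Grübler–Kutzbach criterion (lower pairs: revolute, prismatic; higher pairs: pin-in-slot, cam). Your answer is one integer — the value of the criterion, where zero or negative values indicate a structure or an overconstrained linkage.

M = 1

ground; <1,0,0>
#1 <2,0,0>
#2 <3,0,0>
PS:1↔0 J2 <3,0,1>
PS:1↔2 J2 <3,0,2>
R:2↔0 J1 <3,1,2>
#3 <4,1,2>
#4 <5,1,2>
R:0↔3 J1 <5,2,2>
PS:2↔4 J2 <5,2,3>
R:3↔2 J1 <5,3,3>
P:4↔3 J1 <5,4,3>
3×4 − 2×4 − 1×3 = 1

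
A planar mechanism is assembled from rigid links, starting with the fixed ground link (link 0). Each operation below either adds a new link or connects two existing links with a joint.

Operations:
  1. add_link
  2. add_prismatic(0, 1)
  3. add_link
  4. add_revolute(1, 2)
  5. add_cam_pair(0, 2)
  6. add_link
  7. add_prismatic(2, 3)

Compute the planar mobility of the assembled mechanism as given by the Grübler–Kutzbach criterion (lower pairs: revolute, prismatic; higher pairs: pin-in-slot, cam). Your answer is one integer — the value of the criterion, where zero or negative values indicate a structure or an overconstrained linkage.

M = 2

L=1 J1=0 J2=0
add link → L=2 J1=0 J2=0
P@0,1 dof=1 J1 → L=2 J1=1 J2=0
add link → L=3 J1=1 J2=0
R@1,2 dof=1 J1 → L=3 J1=2 J2=0
C@0,2 dof=2 J2 → L=3 J1=2 J2=1
add link → L=4 J1=2 J2=1
P@2,3 dof=1 J1 → L=4 J1=3 J2=1
M=3(L−1)−2J1−J2=3·3−2·3−1=2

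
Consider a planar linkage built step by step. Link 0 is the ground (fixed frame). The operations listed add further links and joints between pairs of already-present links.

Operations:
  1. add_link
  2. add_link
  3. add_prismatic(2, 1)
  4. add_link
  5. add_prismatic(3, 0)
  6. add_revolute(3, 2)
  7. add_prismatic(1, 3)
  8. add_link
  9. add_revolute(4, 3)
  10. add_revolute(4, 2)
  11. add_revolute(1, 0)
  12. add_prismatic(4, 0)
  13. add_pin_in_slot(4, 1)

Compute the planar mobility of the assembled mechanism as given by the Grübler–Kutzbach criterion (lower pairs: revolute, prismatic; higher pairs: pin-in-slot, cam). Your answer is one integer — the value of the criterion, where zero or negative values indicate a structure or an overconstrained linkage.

(L,J1,J2)=(1,0,0); link0 fixed
link1: (2,0,0)
link2: (3,0,0)
P 2-1 [J1]: (3,1,0)
link3: (4,1,0)
P 3-0 [J1]: (4,2,0)
R 3-2 [J1]: (4,3,0)
P 1-3 [J1]: (4,4,0)
link4: (5,4,0)
R 4-3 [J1]: (5,5,0)
R 4-2 [J1]: (5,6,0)
R 1-0 [J1]: (5,7,0)
P 4-0 [J1]: (5,8,0)
PS 4-1 [J2]: (5,8,1)
Grübler: 3·4 − 2·8 − 1 = -5

M = -5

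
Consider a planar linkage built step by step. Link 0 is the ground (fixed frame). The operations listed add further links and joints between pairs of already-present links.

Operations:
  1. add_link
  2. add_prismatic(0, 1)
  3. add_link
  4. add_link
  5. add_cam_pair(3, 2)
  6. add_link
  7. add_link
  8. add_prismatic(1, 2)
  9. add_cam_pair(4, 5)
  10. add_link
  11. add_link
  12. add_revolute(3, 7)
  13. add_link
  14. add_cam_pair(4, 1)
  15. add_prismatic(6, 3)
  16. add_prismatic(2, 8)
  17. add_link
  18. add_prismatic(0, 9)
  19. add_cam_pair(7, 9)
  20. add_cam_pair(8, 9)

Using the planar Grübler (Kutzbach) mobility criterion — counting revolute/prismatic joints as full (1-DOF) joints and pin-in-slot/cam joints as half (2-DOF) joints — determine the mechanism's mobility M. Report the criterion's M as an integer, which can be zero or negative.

[1;0;0] (link 0 is ground)
L+ [2;0;0]
P(0,1)∈J1 [2;1;0]
L+ [3;1;0]
L+ [4;1;0]
C(3,2)∈J2 [4;1;1]
L+ [5;1;1]
L+ [6;1;1]
P(1,2)∈J1 [6;2;1]
C(4,5)∈J2 [6;2;2]
L+ [7;2;2]
L+ [8;2;2]
R(3,7)∈J1 [8;3;2]
L+ [9;3;2]
C(4,1)∈J2 [9;3;3]
P(6,3)∈J1 [9;4;3]
P(2,8)∈J1 [9;5;3]
L+ [10;5;3]
P(0,9)∈J1 [10;6;3]
C(7,9)∈J2 [10;6;4]
C(8,9)∈J2 [10;6;5]
mobility = 27 − 12 − 5 = 10

M = 10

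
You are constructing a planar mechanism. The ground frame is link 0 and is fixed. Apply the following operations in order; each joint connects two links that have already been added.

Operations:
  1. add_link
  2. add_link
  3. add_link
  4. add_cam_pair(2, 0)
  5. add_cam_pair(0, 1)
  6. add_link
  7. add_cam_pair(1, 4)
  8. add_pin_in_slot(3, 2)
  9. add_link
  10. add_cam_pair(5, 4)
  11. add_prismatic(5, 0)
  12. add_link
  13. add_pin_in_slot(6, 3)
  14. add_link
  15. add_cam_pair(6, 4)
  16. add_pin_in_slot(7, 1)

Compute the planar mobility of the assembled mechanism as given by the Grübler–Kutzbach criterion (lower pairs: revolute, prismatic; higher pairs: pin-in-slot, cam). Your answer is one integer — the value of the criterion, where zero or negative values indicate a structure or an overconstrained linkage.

M = 11

L=1 J1=0 J2=0
add link → L=2 J1=0 J2=0
add link → L=3 J1=0 J2=0
add link → L=4 J1=0 J2=0
C@2,0 dof=2 J2 → L=4 J1=0 J2=1
C@0,1 dof=2 J2 → L=4 J1=0 J2=2
add link → L=5 J1=0 J2=2
C@1,4 dof=2 J2 → L=5 J1=0 J2=3
PS@3,2 dof=2 J2 → L=5 J1=0 J2=4
add link → L=6 J1=0 J2=4
C@5,4 dof=2 J2 → L=6 J1=0 J2=5
P@5,0 dof=1 J1 → L=6 J1=1 J2=5
add link → L=7 J1=1 J2=5
PS@6,3 dof=2 J2 → L=7 J1=1 J2=6
add link → L=8 J1=1 J2=6
C@6,4 dof=2 J2 → L=8 J1=1 J2=7
PS@7,1 dof=2 J2 → L=8 J1=1 J2=8
M=3(L−1)−2J1−J2=3·7−2·1−8=11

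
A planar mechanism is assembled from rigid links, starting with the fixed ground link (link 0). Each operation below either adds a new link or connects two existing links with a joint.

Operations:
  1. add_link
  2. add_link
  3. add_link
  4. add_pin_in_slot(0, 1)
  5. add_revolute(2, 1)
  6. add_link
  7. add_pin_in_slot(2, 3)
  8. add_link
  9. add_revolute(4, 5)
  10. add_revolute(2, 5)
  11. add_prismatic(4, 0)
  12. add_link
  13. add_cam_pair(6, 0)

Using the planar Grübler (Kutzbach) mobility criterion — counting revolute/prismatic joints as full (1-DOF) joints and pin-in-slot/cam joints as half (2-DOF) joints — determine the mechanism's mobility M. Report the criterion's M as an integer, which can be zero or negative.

[1;0;0] (link 0 is ground)
L+ [2;0;0]
L+ [3;0;0]
L+ [4;0;0]
PS(0,1)∈J2 [4;0;1]
R(2,1)∈J1 [4;1;1]
L+ [5;1;1]
PS(2,3)∈J2 [5;1;2]
L+ [6;1;2]
R(4,5)∈J1 [6;2;2]
R(2,5)∈J1 [6;3;2]
P(4,0)∈J1 [6;4;2]
L+ [7;4;2]
C(6,0)∈J2 [7;4;3]
mobility = 18 − 8 − 3 = 7

M = 7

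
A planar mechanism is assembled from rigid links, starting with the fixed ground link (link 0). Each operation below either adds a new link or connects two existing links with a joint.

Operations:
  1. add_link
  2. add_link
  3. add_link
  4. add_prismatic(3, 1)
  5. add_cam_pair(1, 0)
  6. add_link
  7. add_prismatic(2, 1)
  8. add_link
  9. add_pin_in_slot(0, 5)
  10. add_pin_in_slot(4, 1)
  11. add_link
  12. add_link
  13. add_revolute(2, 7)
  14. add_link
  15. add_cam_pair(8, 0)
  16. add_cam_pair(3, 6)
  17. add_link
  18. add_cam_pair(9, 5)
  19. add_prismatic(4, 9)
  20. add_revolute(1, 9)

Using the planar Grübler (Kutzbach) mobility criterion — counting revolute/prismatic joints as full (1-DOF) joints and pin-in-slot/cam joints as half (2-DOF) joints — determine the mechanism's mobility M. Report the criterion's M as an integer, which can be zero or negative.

M = 11

L=1 J1=0 J2=0
add link → L=2 J1=0 J2=0
add link → L=3 J1=0 J2=0
add link → L=4 J1=0 J2=0
P@3,1 dof=1 J1 → L=4 J1=1 J2=0
C@1,0 dof=2 J2 → L=4 J1=1 J2=1
add link → L=5 J1=1 J2=1
P@2,1 dof=1 J1 → L=5 J1=2 J2=1
add link → L=6 J1=2 J2=1
PS@0,5 dof=2 J2 → L=6 J1=2 J2=2
PS@4,1 dof=2 J2 → L=6 J1=2 J2=3
add link → L=7 J1=2 J2=3
add link → L=8 J1=2 J2=3
R@2,7 dof=1 J1 → L=8 J1=3 J2=3
add link → L=9 J1=3 J2=3
C@8,0 dof=2 J2 → L=9 J1=3 J2=4
C@3,6 dof=2 J2 → L=9 J1=3 J2=5
add link → L=10 J1=3 J2=5
C@9,5 dof=2 J2 → L=10 J1=3 J2=6
P@4,9 dof=1 J1 → L=10 J1=4 J2=6
R@1,9 dof=1 J1 → L=10 J1=5 J2=6
M=3(L−1)−2J1−J2=3·9−2·5−6=11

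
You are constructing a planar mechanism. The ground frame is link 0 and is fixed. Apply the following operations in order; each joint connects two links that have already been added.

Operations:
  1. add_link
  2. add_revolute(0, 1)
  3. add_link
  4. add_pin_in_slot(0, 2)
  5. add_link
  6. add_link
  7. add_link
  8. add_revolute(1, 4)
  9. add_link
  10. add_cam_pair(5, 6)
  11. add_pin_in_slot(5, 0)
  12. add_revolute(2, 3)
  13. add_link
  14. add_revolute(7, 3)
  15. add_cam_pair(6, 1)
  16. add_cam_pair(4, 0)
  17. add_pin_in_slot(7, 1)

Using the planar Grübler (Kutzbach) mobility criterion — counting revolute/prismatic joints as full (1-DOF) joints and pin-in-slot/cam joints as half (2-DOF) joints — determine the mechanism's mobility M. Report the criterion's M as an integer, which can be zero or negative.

M = 7

link 0 = ground. State L|J1|J2 = 1|0|0
+link1  2|0|0
R(0,1) f=1→J1  2|1|0
+link2  3|1|0
PS(0,2) f=2→J2  3|1|1
+link3  4|1|1
+link4  5|1|1
+link5  6|1|1
R(1,4) f=1→J1  6|2|1
+link6  7|2|1
C(5,6) f=2→J2  7|2|2
PS(5,0) f=2→J2  7|2|3
R(2,3) f=1→J1  7|3|3
+link7  8|3|3
R(7,3) f=1→J1  8|4|3
C(6,1) f=2→J2  8|4|4
C(4,0) f=2→J2  8|4|5
PS(7,1) f=2→J2  8|4|6
M = 3(8−1)−2·4−6 = 21−8−6 = 7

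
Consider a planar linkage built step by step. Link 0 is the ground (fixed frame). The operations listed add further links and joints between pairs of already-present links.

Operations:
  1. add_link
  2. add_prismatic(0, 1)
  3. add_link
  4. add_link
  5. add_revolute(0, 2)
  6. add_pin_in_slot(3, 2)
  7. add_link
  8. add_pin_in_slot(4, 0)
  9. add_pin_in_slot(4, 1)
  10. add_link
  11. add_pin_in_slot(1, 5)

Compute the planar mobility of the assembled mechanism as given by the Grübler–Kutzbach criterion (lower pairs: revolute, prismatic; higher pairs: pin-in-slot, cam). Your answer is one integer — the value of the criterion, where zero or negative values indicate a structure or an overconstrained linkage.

M = 7

link 0 = ground. State L|J1|J2 = 1|0|0
+link1  2|0|0
P(0,1) f=1→J1  2|1|0
+link2  3|1|0
+link3  4|1|0
R(0,2) f=1→J1  4|2|0
PS(3,2) f=2→J2  4|2|1
+link4  5|2|1
PS(4,0) f=2→J2  5|2|2
PS(4,1) f=2→J2  5|2|3
+link5  6|2|3
PS(1,5) f=2→J2  6|2|4
M = 3(6−1)−2·2−4 = 15−4−4 = 7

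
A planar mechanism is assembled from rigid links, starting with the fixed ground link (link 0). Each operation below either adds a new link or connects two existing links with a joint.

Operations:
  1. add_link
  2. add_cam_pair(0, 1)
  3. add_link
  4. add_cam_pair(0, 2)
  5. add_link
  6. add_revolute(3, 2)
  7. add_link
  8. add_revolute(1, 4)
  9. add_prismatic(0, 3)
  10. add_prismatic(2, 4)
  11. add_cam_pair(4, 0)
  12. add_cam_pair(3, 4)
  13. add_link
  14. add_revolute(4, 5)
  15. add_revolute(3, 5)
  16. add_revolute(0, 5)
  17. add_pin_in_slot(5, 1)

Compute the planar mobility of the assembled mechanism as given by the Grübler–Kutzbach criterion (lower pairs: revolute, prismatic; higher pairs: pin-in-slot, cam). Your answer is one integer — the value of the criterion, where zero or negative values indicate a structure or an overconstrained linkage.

[1;0;0] (link 0 is ground)
L+ [2;0;0]
C(0,1)∈J2 [2;0;1]
L+ [3;0;1]
C(0,2)∈J2 [3;0;2]
L+ [4;0;2]
R(3,2)∈J1 [4;1;2]
L+ [5;1;2]
R(1,4)∈J1 [5;2;2]
P(0,3)∈J1 [5;3;2]
P(2,4)∈J1 [5;4;2]
C(4,0)∈J2 [5;4;3]
C(3,4)∈J2 [5;4;4]
L+ [6;4;4]
R(4,5)∈J1 [6;5;4]
R(3,5)∈J1 [6;6;4]
R(0,5)∈J1 [6;7;4]
PS(5,1)∈J2 [6;7;5]
mobility = 15 − 14 − 5 = -4

M = -4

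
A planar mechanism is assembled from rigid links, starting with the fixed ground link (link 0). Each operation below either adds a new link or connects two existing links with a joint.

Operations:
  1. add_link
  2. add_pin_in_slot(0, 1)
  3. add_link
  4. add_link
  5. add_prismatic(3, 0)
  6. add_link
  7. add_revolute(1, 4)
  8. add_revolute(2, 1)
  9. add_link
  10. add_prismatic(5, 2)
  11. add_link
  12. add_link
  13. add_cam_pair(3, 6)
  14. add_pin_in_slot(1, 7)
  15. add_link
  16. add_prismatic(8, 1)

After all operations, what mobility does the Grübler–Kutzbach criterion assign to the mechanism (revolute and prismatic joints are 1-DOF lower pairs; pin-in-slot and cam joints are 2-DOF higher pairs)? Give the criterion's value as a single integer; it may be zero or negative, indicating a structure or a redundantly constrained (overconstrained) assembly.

link 0 = ground. State L|J1|J2 = 1|0|0
+link1  2|0|0
PS(0,1) f=2→J2  2|0|1
+link2  3|0|1
+link3  4|0|1
P(3,0) f=1→J1  4|1|1
+link4  5|1|1
R(1,4) f=1→J1  5|2|1
R(2,1) f=1→J1  5|3|1
+link5  6|3|1
P(5,2) f=1→J1  6|4|1
+link6  7|4|1
+link7  8|4|1
C(3,6) f=2→J2  8|4|2
PS(1,7) f=2→J2  8|4|3
+link8  9|4|3
P(8,1) f=1→J1  9|5|3
M = 3(9−1)−2·5−3 = 24−10−3 = 11

M = 11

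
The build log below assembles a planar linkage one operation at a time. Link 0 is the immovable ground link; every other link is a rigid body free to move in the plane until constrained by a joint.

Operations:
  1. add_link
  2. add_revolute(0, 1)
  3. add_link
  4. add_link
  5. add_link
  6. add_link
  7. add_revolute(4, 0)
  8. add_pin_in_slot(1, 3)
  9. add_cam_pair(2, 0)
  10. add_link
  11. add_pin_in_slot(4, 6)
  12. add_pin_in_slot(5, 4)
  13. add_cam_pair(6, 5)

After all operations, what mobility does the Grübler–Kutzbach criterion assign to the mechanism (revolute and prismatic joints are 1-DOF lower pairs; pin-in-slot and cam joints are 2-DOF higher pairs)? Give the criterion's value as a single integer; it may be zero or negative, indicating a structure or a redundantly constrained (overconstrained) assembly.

M = 9

link 0 = ground. State L|J1|J2 = 1|0|0
+link1  2|0|0
R(0,1) f=1→J1  2|1|0
+link2  3|1|0
+link3  4|1|0
+link4  5|1|0
+link5  6|1|0
R(4,0) f=1→J1  6|2|0
PS(1,3) f=2→J2  6|2|1
C(2,0) f=2→J2  6|2|2
+link6  7|2|2
PS(4,6) f=2→J2  7|2|3
PS(5,4) f=2→J2  7|2|4
C(6,5) f=2→J2  7|2|5
M = 3(7−1)−2·2−5 = 18−4−5 = 9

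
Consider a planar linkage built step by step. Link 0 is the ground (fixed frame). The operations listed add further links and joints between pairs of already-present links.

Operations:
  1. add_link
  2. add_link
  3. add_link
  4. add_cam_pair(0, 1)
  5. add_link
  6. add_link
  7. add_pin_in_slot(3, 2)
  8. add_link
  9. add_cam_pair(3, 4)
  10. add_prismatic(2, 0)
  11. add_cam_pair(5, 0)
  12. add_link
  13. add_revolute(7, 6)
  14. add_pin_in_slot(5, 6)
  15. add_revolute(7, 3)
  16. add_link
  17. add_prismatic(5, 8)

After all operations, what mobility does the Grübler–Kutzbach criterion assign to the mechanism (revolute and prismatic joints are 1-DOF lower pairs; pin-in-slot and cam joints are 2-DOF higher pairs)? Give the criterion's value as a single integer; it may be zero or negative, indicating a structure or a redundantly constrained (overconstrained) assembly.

link 0 = ground. State L|J1|J2 = 1|0|0
+link1  2|0|0
+link2  3|0|0
+link3  4|0|0
C(0,1) f=2→J2  4|0|1
+link4  5|0|1
+link5  6|0|1
PS(3,2) f=2→J2  6|0|2
+link6  7|0|2
C(3,4) f=2→J2  7|0|3
P(2,0) f=1→J1  7|1|3
C(5,0) f=2→J2  7|1|4
+link7  8|1|4
R(7,6) f=1→J1  8|2|4
PS(5,6) f=2→J2  8|2|5
R(7,3) f=1→J1  8|3|5
+link8  9|3|5
P(5,8) f=1→J1  9|4|5
M = 3(9−1)−2·4−5 = 24−8−5 = 11

M = 11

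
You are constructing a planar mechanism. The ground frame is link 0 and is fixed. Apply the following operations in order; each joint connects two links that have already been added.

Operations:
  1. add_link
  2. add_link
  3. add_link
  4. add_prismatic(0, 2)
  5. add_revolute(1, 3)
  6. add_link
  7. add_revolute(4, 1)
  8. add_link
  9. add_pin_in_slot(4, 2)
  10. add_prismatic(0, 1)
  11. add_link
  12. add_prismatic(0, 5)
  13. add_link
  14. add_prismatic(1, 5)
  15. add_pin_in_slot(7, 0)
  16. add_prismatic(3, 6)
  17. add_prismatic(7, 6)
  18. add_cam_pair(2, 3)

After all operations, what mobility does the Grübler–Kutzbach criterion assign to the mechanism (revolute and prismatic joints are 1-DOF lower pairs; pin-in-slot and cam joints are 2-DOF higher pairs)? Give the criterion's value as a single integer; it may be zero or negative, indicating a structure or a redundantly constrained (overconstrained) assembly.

ground; <1,0,0>
#1 <2,0,0>
#2 <3,0,0>
#3 <4,0,0>
P:0↔2 J1 <4,1,0>
R:1↔3 J1 <4,2,0>
#4 <5,2,0>
R:4↔1 J1 <5,3,0>
#5 <6,3,0>
PS:4↔2 J2 <6,3,1>
P:0↔1 J1 <6,4,1>
#6 <7,4,1>
P:0↔5 J1 <7,5,1>
#7 <8,5,1>
P:1↔5 J1 <8,6,1>
PS:7↔0 J2 <8,6,2>
P:3↔6 J1 <8,7,2>
P:7↔6 J1 <8,8,2>
C:2↔3 J2 <8,8,3>
3×7 − 2×8 − 1×3 = 2

M = 2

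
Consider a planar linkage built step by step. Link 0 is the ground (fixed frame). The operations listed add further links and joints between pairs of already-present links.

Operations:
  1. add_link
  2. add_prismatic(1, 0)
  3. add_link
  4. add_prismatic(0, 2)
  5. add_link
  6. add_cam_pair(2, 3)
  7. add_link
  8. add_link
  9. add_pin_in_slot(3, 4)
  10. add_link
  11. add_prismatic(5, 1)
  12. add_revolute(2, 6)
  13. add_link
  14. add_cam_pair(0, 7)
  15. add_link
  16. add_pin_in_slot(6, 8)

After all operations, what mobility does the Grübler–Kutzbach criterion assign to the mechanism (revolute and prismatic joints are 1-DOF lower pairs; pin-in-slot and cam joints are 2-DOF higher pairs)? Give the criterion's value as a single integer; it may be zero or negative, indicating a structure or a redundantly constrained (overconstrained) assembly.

[1;0;0] (link 0 is ground)
L+ [2;0;0]
P(1,0)∈J1 [2;1;0]
L+ [3;1;0]
P(0,2)∈J1 [3;2;0]
L+ [4;2;0]
C(2,3)∈J2 [4;2;1]
L+ [5;2;1]
L+ [6;2;1]
PS(3,4)∈J2 [6;2;2]
L+ [7;2;2]
P(5,1)∈J1 [7;3;2]
R(2,6)∈J1 [7;4;2]
L+ [8;4;2]
C(0,7)∈J2 [8;4;3]
L+ [9;4;3]
PS(6,8)∈J2 [9;4;4]
mobility = 24 − 8 − 4 = 12

M = 12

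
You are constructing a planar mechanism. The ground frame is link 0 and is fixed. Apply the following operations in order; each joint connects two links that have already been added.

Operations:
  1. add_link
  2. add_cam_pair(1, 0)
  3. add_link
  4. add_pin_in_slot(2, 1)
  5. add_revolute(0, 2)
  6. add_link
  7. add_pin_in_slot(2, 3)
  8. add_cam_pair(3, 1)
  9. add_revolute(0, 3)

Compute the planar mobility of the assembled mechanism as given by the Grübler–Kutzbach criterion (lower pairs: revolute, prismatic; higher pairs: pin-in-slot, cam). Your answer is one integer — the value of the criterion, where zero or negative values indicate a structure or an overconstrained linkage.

ground; <1,0,0>
#1 <2,0,0>
C:1↔0 J2 <2,0,1>
#2 <3,0,1>
PS:2↔1 J2 <3,0,2>
R:0↔2 J1 <3,1,2>
#3 <4,1,2>
PS:2↔3 J2 <4,1,3>
C:3↔1 J2 <4,1,4>
R:0↔3 J1 <4,2,4>
3×3 − 2×2 − 1×4 = 1

M = 1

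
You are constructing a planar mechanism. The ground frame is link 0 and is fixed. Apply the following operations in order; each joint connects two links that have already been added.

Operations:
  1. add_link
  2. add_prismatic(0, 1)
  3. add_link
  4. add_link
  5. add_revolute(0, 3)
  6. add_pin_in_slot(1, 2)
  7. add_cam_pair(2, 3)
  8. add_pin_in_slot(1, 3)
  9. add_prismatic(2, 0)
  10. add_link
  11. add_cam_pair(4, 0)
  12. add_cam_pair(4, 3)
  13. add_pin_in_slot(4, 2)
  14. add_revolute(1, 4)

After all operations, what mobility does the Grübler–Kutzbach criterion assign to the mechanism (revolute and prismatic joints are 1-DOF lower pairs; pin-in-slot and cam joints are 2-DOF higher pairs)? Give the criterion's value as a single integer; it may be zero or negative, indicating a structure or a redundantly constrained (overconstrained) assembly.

M = -2

ground; <1,0,0>
#1 <2,0,0>
P:0↔1 J1 <2,1,0>
#2 <3,1,0>
#3 <4,1,0>
R:0↔3 J1 <4,2,0>
PS:1↔2 J2 <4,2,1>
C:2↔3 J2 <4,2,2>
PS:1↔3 J2 <4,2,3>
P:2↔0 J1 <4,3,3>
#4 <5,3,3>
C:4↔0 J2 <5,3,4>
C:4↔3 J2 <5,3,5>
PS:4↔2 J2 <5,3,6>
R:1↔4 J1 <5,4,6>
3×4 − 2×4 − 1×6 = -2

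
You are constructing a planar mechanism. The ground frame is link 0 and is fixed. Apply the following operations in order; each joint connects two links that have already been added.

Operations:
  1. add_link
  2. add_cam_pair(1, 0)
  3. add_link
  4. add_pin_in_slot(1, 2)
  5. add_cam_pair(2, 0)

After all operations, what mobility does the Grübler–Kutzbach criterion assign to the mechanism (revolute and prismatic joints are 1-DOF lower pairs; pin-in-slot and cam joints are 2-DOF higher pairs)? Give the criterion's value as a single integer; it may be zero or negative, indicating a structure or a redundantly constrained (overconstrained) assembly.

(L,J1,J2)=(1,0,0); link0 fixed
link1: (2,0,0)
C 1-0 [J2]: (2,0,1)
link2: (3,0,1)
PS 1-2 [J2]: (3,0,2)
C 2-0 [J2]: (3,0,3)
Grübler: 3·2 − 2·0 − 3 = 3

M = 3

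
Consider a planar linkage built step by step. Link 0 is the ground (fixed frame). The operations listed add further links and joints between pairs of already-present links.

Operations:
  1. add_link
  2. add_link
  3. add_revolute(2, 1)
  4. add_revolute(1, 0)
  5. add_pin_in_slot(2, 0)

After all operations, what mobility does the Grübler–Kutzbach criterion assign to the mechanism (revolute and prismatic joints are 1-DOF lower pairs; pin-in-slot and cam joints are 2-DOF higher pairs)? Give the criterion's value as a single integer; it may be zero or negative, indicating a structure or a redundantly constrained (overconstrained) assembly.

L=1 J1=0 J2=0
add link → L=2 J1=0 J2=0
add link → L=3 J1=0 J2=0
R@2,1 dof=1 J1 → L=3 J1=1 J2=0
R@1,0 dof=1 J1 → L=3 J1=2 J2=0
PS@2,0 dof=2 J2 → L=3 J1=2 J2=1
M=3(L−1)−2J1−J2=3·2−2·2−1=1

M = 1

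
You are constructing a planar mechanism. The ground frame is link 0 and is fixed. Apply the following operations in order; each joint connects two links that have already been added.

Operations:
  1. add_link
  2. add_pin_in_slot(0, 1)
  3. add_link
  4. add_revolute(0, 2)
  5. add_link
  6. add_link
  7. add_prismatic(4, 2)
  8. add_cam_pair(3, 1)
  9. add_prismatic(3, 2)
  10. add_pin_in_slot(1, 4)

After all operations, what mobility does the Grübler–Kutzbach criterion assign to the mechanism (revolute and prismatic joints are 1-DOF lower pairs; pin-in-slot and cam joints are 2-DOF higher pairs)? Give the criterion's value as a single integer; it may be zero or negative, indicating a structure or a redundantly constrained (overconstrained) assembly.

L=1 J1=0 J2=0
add link → L=2 J1=0 J2=0
PS@0,1 dof=2 J2 → L=2 J1=0 J2=1
add link → L=3 J1=0 J2=1
R@0,2 dof=1 J1 → L=3 J1=1 J2=1
add link → L=4 J1=1 J2=1
add link → L=5 J1=1 J2=1
P@4,2 dof=1 J1 → L=5 J1=2 J2=1
C@3,1 dof=2 J2 → L=5 J1=2 J2=2
P@3,2 dof=1 J1 → L=5 J1=3 J2=2
PS@1,4 dof=2 J2 → L=5 J1=3 J2=3
M=3(L−1)−2J1−J2=3·4−2·3−3=3

M = 3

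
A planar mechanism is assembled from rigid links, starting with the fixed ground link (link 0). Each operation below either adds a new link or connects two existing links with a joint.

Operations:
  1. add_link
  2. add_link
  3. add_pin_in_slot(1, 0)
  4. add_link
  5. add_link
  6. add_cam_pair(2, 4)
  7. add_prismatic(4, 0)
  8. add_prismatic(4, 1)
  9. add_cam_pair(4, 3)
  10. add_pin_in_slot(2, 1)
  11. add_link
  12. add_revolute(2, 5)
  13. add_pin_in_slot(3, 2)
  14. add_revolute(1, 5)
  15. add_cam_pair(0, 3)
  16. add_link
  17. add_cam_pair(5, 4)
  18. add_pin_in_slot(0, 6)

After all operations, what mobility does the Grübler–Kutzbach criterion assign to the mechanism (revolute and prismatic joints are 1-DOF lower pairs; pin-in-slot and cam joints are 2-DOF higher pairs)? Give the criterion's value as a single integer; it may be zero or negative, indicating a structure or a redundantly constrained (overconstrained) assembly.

M = 2

L=1 J1=0 J2=0
add link → L=2 J1=0 J2=0
add link → L=3 J1=0 J2=0
PS@1,0 dof=2 J2 → L=3 J1=0 J2=1
add link → L=4 J1=0 J2=1
add link → L=5 J1=0 J2=1
C@2,4 dof=2 J2 → L=5 J1=0 J2=2
P@4,0 dof=1 J1 → L=5 J1=1 J2=2
P@4,1 dof=1 J1 → L=5 J1=2 J2=2
C@4,3 dof=2 J2 → L=5 J1=2 J2=3
PS@2,1 dof=2 J2 → L=5 J1=2 J2=4
add link → L=6 J1=2 J2=4
R@2,5 dof=1 J1 → L=6 J1=3 J2=4
PS@3,2 dof=2 J2 → L=6 J1=3 J2=5
R@1,5 dof=1 J1 → L=6 J1=4 J2=5
C@0,3 dof=2 J2 → L=6 J1=4 J2=6
add link → L=7 J1=4 J2=6
C@5,4 dof=2 J2 → L=7 J1=4 J2=7
PS@0,6 dof=2 J2 → L=7 J1=4 J2=8
M=3(L−1)−2J1−J2=3·6−2·4−8=2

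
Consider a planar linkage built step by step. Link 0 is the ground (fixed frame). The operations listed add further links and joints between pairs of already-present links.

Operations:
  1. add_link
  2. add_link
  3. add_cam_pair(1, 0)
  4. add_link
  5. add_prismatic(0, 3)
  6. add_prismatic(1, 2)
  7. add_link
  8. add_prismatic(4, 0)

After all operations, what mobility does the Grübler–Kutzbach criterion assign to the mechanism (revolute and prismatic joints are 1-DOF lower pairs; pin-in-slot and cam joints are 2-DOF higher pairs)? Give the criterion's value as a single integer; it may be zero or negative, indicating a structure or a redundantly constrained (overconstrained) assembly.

L=1 J1=0 J2=0
add link → L=2 J1=0 J2=0
add link → L=3 J1=0 J2=0
C@1,0 dof=2 J2 → L=3 J1=0 J2=1
add link → L=4 J1=0 J2=1
P@0,3 dof=1 J1 → L=4 J1=1 J2=1
P@1,2 dof=1 J1 → L=4 J1=2 J2=1
add link → L=5 J1=2 J2=1
P@4,0 dof=1 J1 → L=5 J1=3 J2=1
M=3(L−1)−2J1−J2=3·4−2·3−1=5

M = 5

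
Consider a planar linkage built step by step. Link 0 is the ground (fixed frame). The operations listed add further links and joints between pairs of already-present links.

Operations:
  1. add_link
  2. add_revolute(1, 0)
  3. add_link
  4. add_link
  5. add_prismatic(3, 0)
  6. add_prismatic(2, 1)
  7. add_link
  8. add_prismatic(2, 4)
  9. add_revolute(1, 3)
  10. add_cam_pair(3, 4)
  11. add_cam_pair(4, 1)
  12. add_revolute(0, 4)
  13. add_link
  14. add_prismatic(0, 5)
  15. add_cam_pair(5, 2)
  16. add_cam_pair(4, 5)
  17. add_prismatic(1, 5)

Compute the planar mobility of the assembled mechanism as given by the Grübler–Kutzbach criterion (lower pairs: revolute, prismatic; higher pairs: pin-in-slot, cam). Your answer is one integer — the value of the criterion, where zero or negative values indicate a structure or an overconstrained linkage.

(L,J1,J2)=(1,0,0); link0 fixed
link1: (2,0,0)
R 1-0 [J1]: (2,1,0)
link2: (3,1,0)
link3: (4,1,0)
P 3-0 [J1]: (4,2,0)
P 2-1 [J1]: (4,3,0)
link4: (5,3,0)
P 2-4 [J1]: (5,4,0)
R 1-3 [J1]: (5,5,0)
C 3-4 [J2]: (5,5,1)
C 4-1 [J2]: (5,5,2)
R 0-4 [J1]: (5,6,2)
link5: (6,6,2)
P 0-5 [J1]: (6,7,2)
C 5-2 [J2]: (6,7,3)
C 4-5 [J2]: (6,7,4)
P 1-5 [J1]: (6,8,4)
Grübler: 3·5 − 2·8 − 4 = -5

M = -5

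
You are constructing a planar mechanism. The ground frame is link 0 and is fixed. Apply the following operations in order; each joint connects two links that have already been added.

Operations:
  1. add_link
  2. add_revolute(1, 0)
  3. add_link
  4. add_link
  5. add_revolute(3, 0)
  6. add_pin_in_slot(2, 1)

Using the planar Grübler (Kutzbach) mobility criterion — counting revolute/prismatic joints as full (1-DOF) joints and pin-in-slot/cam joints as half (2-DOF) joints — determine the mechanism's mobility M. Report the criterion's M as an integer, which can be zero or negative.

M = 4

L=1 J1=0 J2=0
add link → L=2 J1=0 J2=0
R@1,0 dof=1 J1 → L=2 J1=1 J2=0
add link → L=3 J1=1 J2=0
add link → L=4 J1=1 J2=0
R@3,0 dof=1 J1 → L=4 J1=2 J2=0
PS@2,1 dof=2 J2 → L=4 J1=2 J2=1
M=3(L−1)−2J1−J2=3·3−2·2−1=4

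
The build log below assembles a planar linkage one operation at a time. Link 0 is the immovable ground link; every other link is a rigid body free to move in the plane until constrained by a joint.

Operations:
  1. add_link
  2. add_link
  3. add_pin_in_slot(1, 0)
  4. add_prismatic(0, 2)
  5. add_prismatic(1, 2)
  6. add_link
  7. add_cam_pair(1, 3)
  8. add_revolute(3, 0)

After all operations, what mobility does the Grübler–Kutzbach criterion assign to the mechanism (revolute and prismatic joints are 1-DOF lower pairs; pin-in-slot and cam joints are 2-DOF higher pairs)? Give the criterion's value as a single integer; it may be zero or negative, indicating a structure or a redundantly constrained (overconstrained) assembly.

(L,J1,J2)=(1,0,0); link0 fixed
link1: (2,0,0)
link2: (3,0,0)
PS 1-0 [J2]: (3,0,1)
P 0-2 [J1]: (3,1,1)
P 1-2 [J1]: (3,2,1)
link3: (4,2,1)
C 1-3 [J2]: (4,2,2)
R 3-0 [J1]: (4,3,2)
Grübler: 3·3 − 2·3 − 2 = 1

M = 1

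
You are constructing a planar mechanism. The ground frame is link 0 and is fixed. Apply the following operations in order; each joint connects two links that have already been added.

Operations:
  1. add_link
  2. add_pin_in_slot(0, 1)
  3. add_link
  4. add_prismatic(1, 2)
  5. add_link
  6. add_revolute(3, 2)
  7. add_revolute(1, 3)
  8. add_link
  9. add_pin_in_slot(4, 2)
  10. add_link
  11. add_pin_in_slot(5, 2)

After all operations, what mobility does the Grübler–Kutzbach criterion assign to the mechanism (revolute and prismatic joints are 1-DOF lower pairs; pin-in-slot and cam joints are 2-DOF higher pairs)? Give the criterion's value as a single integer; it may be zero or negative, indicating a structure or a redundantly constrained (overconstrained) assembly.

link 0 = ground. State L|J1|J2 = 1|0|0
+link1  2|0|0
PS(0,1) f=2→J2  2|0|1
+link2  3|0|1
P(1,2) f=1→J1  3|1|1
+link3  4|1|1
R(3,2) f=1→J1  4|2|1
R(1,3) f=1→J1  4|3|1
+link4  5|3|1
PS(4,2) f=2→J2  5|3|2
+link5  6|3|2
PS(5,2) f=2→J2  6|3|3
M = 3(6−1)−2·3−3 = 15−6−3 = 6

M = 6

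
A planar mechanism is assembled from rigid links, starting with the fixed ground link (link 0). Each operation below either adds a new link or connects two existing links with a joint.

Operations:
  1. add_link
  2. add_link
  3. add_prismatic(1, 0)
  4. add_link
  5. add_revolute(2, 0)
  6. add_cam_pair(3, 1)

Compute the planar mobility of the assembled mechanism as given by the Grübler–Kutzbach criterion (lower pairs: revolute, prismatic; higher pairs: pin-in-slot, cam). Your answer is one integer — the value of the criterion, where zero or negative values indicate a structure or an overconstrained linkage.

[1;0;0] (link 0 is ground)
L+ [2;0;0]
L+ [3;0;0]
P(1,0)∈J1 [3;1;0]
L+ [4;1;0]
R(2,0)∈J1 [4;2;0]
C(3,1)∈J2 [4;2;1]
mobility = 9 − 4 − 1 = 4

M = 4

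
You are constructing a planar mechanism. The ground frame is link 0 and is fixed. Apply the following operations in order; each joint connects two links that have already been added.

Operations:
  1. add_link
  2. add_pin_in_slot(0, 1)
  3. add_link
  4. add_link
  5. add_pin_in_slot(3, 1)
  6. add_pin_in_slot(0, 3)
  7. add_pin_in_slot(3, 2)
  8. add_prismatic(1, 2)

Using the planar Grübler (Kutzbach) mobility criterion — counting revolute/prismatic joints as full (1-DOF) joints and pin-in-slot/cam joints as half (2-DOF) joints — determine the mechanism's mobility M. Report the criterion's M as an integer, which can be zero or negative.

(L,J1,J2)=(1,0,0); link0 fixed
link1: (2,0,0)
PS 0-1 [J2]: (2,0,1)
link2: (3,0,1)
link3: (4,0,1)
PS 3-1 [J2]: (4,0,2)
PS 0-3 [J2]: (4,0,3)
PS 3-2 [J2]: (4,0,4)
P 1-2 [J1]: (4,1,4)
Grübler: 3·3 − 2·1 − 4 = 3

M = 3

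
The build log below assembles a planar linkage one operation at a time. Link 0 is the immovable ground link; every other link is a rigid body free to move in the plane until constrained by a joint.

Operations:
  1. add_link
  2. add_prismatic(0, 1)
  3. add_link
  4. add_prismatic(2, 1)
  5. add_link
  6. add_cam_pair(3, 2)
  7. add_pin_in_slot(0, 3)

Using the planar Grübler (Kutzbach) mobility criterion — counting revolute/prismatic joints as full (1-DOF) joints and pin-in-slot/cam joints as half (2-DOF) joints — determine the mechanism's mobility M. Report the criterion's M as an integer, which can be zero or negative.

L=1 J1=0 J2=0
add link → L=2 J1=0 J2=0
P@0,1 dof=1 J1 → L=2 J1=1 J2=0
add link → L=3 J1=1 J2=0
P@2,1 dof=1 J1 → L=3 J1=2 J2=0
add link → L=4 J1=2 J2=0
C@3,2 dof=2 J2 → L=4 J1=2 J2=1
PS@0,3 dof=2 J2 → L=4 J1=2 J2=2
M=3(L−1)−2J1−J2=3·3−2·2−2=3

M = 3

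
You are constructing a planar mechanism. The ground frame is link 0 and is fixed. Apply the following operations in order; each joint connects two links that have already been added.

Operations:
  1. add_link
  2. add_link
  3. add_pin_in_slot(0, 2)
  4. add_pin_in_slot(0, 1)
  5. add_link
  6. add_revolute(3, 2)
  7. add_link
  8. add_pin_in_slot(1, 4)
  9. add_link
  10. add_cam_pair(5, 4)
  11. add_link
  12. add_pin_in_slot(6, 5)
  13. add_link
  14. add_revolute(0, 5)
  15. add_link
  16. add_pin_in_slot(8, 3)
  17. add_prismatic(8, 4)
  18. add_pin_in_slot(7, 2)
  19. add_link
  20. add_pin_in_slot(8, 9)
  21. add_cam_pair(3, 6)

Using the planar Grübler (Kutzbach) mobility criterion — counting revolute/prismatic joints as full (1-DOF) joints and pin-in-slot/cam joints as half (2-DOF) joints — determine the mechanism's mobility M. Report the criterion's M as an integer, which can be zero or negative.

M = 12

[1;0;0] (link 0 is ground)
L+ [2;0;0]
L+ [3;0;0]
PS(0,2)∈J2 [3;0;1]
PS(0,1)∈J2 [3;0;2]
L+ [4;0;2]
R(3,2)∈J1 [4;1;2]
L+ [5;1;2]
PS(1,4)∈J2 [5;1;3]
L+ [6;1;3]
C(5,4)∈J2 [6;1;4]
L+ [7;1;4]
PS(6,5)∈J2 [7;1;5]
L+ [8;1;5]
R(0,5)∈J1 [8;2;5]
L+ [9;2;5]
PS(8,3)∈J2 [9;2;6]
P(8,4)∈J1 [9;3;6]
PS(7,2)∈J2 [9;3;7]
L+ [10;3;7]
PS(8,9)∈J2 [10;3;8]
C(3,6)∈J2 [10;3;9]
mobility = 27 − 6 − 9 = 12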